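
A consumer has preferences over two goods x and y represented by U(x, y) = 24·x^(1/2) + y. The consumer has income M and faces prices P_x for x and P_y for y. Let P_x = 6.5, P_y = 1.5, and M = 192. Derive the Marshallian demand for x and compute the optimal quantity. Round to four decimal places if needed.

Utility is quasi-linear in y; the FOC for x is 12/√x = P_x/P_y.
Thus x* = (12·P_y/P_x)² — independent of M — with the rest of income spent on y.
Plugging in: x* = (12·1.5/6.5)² = 7.6686.

x* = 7.6686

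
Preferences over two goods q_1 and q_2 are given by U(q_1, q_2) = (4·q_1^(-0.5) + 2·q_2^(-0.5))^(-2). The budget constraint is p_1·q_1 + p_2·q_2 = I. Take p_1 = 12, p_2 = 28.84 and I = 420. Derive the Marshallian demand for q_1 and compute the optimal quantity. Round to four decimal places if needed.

From the CES first-order condition, 2·(q_2/q_1)^(1.5) = p_1/p_2.
Hence q_2/q_1 = ((1/2)·p_1/p_2)^(1/(1.5)), i.e. raised to the 2/3 power.
Substitute q_2 = (q_2/q_1)·q_1 into the budget: q_1* = I/(p_1 + p_2·(q_2/q_1)).
Numerically q_2/q_1 = 0.351105, so q_1* = 420/(12 + 28.84·0.351105) = 18.9823.

q_1* = 18.9823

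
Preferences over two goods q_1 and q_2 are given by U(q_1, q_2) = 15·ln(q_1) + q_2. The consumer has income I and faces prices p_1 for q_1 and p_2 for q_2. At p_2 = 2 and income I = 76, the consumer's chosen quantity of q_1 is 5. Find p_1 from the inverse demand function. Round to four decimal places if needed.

p_1 = 6

MU_q_1 = 15/q_1, MU_q_2 = 1. Tangency: 15/q_1 = p_1/p_2.
So q_1*(p_1,p_2) = 15·p_2/p_1, independent of income; and q_2* = (I − 15·p_2)/p_2.
Set q_1* = 5 in the demand function and solve for p_1: p_1 = 6.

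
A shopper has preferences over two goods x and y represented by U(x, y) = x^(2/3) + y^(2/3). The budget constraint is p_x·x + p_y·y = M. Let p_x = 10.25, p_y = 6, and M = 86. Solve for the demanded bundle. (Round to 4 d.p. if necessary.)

MU_x ∝ x^(-1/3), MU_y ∝ y^(-1/3), so MRS = (y/x)^(1/3) = p_x/p_y.
Solve for the ratio: y/x = [p_x/p_y]^(3).
Substitute y = (y/x)·x into the budget: x* = M/(p_x + p_y·(y/x)).
Numerically y/x = 4.985605, so x* = 86/(10.25 + 6·4.985605) = 2.1412 and y* = 4.985605·2.1412 = 10.6754.

x* = 2.1412, y* = 10.6754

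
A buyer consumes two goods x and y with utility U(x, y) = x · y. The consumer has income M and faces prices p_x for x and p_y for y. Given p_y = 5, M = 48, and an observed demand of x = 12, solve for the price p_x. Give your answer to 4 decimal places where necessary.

Tangency: MRS = y/x = p_x/p_y.
So p_y·y = p_x·x; combined with the budget, a share 0.5 of income goes to x.
Demand: x*(p_x,p_y,M) = 0.5·M/p_x and y* = 0.5·M/p_y.
Set x* = 12 in the demand function and solve for p_x: p_x = 2.

p_x = 2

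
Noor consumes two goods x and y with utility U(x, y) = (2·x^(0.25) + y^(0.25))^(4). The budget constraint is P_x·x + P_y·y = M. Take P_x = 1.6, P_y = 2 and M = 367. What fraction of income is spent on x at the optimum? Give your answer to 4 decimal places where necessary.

MRS = MU_x/MU_y = 2·(y/x)^(0.75). Set equal to P_x/P_y.
Hence y/x = ((1/2)·P_x/P_y)^(1/(0.75)), i.e. raised to the 4/3 power.
With the ratio pinned down, the budget gives x* = M/(P_x + P_y·(y/x)) and y* = (y/x)·x*.
Numerically y/x = 0.294723, so x* = 367/(1.6 + 2·0.294723) = 167.6224 and y* = 0.294723·167.6224 = 49.4021.
Expenditure on x: 1.6·167.6224 = 268.1958; share = 0.7308.

share on x = 0.7308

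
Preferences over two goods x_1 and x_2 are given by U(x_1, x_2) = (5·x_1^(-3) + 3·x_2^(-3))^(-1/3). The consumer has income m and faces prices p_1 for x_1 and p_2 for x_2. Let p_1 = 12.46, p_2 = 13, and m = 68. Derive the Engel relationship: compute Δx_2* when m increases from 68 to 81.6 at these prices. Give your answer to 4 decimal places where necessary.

MRS = MU_x_1/MU_x_2 = (5/3)·(x_2/x_1)^(4). Set equal to p_1/p_2.
Hence x_2/x_1 = ((3/5)·p_1/p_2)^(1/(4)), i.e. raised to the 0.25 power.
Substitute x_2 = (x_2/x_1)·x_1 into the budget: x_1* = m/(p_1 + p_2·(x_2/x_1)).
Numerically x_2/x_1 = 0.870826, so x_1* = 68/(12.46 + 13·0.870826) = 2.8595 and x_2* = 0.870826·2.8595 = 2.4901.
At m' = 81.6: x_2* = 2.9881. Change: 2.9881 − 2.4901 = 0.498.

Δx_2* = 0.498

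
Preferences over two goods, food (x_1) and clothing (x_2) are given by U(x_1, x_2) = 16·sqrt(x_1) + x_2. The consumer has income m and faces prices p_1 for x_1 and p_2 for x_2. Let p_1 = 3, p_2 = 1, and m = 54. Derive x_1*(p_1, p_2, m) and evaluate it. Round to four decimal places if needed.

Utility is quasi-linear in x_2; the FOC for x_1 is 8/√x_1 = p_1/p_2.
Thus x_1* = (8·p_2/p_1)² — independent of m — with the rest of income spent on x_2.
Plugging in: x_1* = (8·1/3)² = 7.1111.

x_1* = 7.1111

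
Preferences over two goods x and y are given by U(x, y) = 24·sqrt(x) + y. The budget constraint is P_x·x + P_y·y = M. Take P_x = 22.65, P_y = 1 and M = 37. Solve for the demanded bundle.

Set MRS = P_x/P_y: 12·x^(−1/2) = P_x/P_y.
Thus x* = (12·P_y/P_x)² — independent of M — with the rest of income spent on y.
Plugging in: x* = (12·1/22.65)² = 0.2807, y* = 30.6424.

x* = 0.2807, y* = 30.6424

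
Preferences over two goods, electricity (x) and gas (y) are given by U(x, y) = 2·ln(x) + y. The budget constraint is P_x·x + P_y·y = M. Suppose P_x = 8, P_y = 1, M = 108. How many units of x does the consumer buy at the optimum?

Set MRS = P_x/P_y: (2/x)/1 = P_x/P_y.
So x*(P_x,P_y) = 2·P_y/P_x, independent of income; and y* = (M − 2·P_y)/P_y.
At the given prices: x* = 2·1/8 = 0.25.

x* = 0.25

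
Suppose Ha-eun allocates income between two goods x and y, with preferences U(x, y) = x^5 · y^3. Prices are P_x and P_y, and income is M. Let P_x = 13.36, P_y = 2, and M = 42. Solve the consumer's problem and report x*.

Demand: x*(P_x,P_y,M) = 0.625·M/P_x and y* = 0.375·M/P_y.
At P_x=13.36, P_y=2, M=42: x* = 0.625·42/13.36 = 1.9648.

x* = 1.9648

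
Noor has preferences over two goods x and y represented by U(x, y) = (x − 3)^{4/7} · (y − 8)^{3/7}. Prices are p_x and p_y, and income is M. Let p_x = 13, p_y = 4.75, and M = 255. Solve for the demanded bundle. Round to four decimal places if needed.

MRS = (4/3)·(y−8)/(x−3). Tangency with p_x/p_y gives y−8 = (3/4)·(p_x/p_y)·(x−3).
After buying the subsistence bundle (3, 8), a share 4/7 of the remaining income goes to x: x* = 3 + 4/7·(M − 3p_x − 8p_y)/p_x.
Discretionary income = 255 − 3·13 − 8·4.75 = 178; x* = 3 + 4/7·178/13 = 10.8242; y* = 8 + 3/7·178/4.75 = 24.0602.

x* = 10.8242, y* = 24.0602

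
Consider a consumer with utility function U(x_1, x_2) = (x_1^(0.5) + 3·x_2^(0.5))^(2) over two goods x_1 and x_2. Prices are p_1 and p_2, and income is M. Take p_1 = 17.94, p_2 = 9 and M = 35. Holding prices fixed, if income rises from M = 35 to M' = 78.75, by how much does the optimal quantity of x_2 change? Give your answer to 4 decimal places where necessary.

Δx_2* = 4.6045

Numerically x_2/x_1 = 35.7604, so x_1* = 35/(17.94 + 9·35.7604) = 0.103 and x_2* = 35.7604·0.103 = 3.6836.
At M' = 78.75: x_2* = 8.288. Change: 8.288 − 3.6836 = 4.6045.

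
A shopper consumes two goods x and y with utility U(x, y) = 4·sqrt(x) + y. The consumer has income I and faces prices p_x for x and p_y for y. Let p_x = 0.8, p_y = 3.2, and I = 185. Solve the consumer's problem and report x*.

x* = 64

MU_x = 2/√x, MU_y = 1. Tangency: 2/√x = p_x/p_y.
Thus x* = (2·p_y/p_x)² — independent of I — with the rest of income spent on y.
Plugging in: x* = (2·3.2/0.8)² = 64.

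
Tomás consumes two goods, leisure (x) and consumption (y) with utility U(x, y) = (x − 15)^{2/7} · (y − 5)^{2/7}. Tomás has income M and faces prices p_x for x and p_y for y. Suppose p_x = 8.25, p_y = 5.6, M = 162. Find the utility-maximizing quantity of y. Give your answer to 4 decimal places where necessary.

y* = 5.9152

This is Cobb-Douglas in (x−15, y−5): tangency gives 2/7·p_y·(y−5) = 2/7·p_x·(x−15).
Substituting into the budget: x* = 15 + 0.5·(M − 15·p_x − 5·p_y)/p_x, and y* = 5 + 0.5·(…)/p_y.
Discretionary income = 162 − 15·8.25 − 5·5.6 = 10.25; y* = 5 + 0.5·10.25/5.6 = 5.9152.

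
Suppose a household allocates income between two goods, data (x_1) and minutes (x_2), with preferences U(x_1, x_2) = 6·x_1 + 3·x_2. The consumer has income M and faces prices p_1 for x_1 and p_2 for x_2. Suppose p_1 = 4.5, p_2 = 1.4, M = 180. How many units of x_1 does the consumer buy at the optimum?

Linear utility — the consumer picks whichever good has higher MU/price: 6/4.5 = 1.3333 vs 3/1.4 = 2.1429.
x_2 gives more utility per dollar, so spend all income on x_2: x_2* = M/p_2, x_1* = 0.
Numerically: x_1* = 0, x_2* = 128.5714.

x_1* = 0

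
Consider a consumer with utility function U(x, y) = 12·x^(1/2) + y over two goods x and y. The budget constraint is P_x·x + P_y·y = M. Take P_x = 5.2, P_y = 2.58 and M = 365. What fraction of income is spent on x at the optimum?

share on x = 0.1263

Utility is quasi-linear in y; the FOC for x is 6/√x = P_x/P_y.
Solve: √x = 6·P_y/P_x, so x*(P_x,P_y) = (6·P_y/P_x)², and y* = (M − P_x·x*)/P_y.
Plugging in: x* = (6·2.58/5.2)² = 8.8621, y* = 123.6113.
Expenditure on x: 5.2·8.8621 = 46.0828; share = 0.1263.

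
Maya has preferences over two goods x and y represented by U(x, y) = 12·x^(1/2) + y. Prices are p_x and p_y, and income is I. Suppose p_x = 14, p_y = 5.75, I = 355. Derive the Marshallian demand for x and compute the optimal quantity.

x* = 6.0727

Set MRS = p_x/p_y: 6·x^(−1/2) = p_x/p_y.
Solve: √x = 6·p_y/p_x, so x*(p_x,p_y) = (6·p_y/p_x)², and y* = (I − p_x·x*)/p_y.
Plugging in: x* = (6·5.75/14)² = 6.0727.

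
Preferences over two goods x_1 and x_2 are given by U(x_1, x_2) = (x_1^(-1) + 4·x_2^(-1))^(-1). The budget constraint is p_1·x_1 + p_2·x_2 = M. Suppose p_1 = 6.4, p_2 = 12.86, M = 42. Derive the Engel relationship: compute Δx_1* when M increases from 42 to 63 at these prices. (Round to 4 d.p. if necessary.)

MU_x_1 ∝ x_1^(-2), MU_x_2 ∝ 4·x_2^(-2), so MRS = (1/4)·(x_2/x_1)^(2) = p_1/p_2.
Hence x_2/x_1 = (4·p_1/p_2)^(1/(2)), i.e. raised to the 0.5 power.
With the ratio pinned down, the budget gives x_1* = M/(p_1 + p_2·(x_2/x_1)) and x_2* = (x_2/x_1)·x_1*.
Numerically x_2/x_1 = 1.410911, so x_1* = 42/(6.4 + 12.86·1.410911) = 1.7112.
At M' = 63: x_1* = 2.5668. Change: 2.5668 − 1.7112 = 0.8556.

Δx_1* = 0.8556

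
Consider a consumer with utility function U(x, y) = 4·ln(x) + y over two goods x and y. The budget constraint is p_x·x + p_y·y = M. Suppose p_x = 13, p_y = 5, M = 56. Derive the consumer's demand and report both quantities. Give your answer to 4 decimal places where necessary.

At the given prices: x* = 4·5/13 = 1.5385, and y* = 7.2.

x* = 1.5385, y* = 7.2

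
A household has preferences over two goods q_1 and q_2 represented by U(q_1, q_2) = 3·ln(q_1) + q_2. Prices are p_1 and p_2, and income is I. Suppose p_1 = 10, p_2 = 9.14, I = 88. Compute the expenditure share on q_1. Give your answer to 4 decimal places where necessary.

share on q_1 = 0.3116

MU_q_1 = 3/q_1, MU_q_2 = 1. Tangency: 3/q_1 = p_1/p_2.
So q_1*(p_1,p_2) = 3·p_2/p_1, independent of income; and q_2* = (I − 3·p_2)/p_2.
At the given prices: q_1* = 3·9.14/10 = 2.742, and q_2* = 6.628.
Expenditure on q_1: 10·2.742 = 27.42; share = 0.3116.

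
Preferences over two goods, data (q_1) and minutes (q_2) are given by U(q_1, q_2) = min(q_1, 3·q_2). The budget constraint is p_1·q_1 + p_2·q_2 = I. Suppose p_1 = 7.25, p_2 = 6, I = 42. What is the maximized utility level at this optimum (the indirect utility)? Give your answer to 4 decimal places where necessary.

With perfect complements, no substitution: consume in ratio q_1:q_2 = 3:1.
Budget: p_1·q_1 + p_2·(1/3)·q_1 = I, so (3·p_1 + p_2)·q_1 = 3·I.
Demand: q_1*(p_1,p_2,I) = 3·I/(3·p_1 + p_2), q_2* = I/(3·p_1 + p_2).
Here 3·7.25 + 6 = 27.75, giving q_1* = 4.5405 and q_2* = 1.5135.
Utility at the optimum: U(4.5405, 1.5135) = 4.5405.

V = 4.5405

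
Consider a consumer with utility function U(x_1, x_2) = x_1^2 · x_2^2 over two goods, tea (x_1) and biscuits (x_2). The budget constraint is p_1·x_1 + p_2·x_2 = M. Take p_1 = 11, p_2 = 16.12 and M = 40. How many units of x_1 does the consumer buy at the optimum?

MU_x_1/MU_x_2 = (2·x_2)/(2·x_1); tangency sets this equal to p_1/p_2.
So 2·p_2·x_2 = 2·p_1·x_1; combined with the budget, a share 0.5 of income goes to x_1.
Demand: x_1*(p_1,p_2,M) = 0.5·M/p_1 and x_2* = 0.5·M/p_2.
At p_1=11, p_2=16.12, M=40: x_1* = 0.5·40/11 = 1.8182.

x_1* = 1.8182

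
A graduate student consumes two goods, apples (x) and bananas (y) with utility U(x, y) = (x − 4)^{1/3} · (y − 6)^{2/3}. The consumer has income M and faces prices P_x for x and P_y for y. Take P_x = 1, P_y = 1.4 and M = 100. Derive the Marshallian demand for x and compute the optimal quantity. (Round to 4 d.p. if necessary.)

This is Cobb-Douglas in (x−4, y−6): tangency gives 1/3·P_y·(y−6) = 2/3·P_x·(x−4).
Substituting into the budget: x* = 4 + 1/3·(M − 4·P_x − 6·P_y)/P_x, and y* = 6 + 2/3·(…)/P_y.
Discretionary income = 100 − 4·1 − 6·1.4 = 87.6; x* = 4 + 1/3·87.6/1 = 33.2.

x* = 33.2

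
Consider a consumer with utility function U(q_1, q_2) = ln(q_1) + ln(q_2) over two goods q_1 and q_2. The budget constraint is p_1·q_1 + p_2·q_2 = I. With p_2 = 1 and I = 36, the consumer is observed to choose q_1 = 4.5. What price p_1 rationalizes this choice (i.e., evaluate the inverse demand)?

p_1 = 4

Tangency: MRS = q_2/q_1 = p_1/p_2.
Rearranging, p_2·q_2 = p_1·q_1. Substituting into the budget gives p_1·q_1·(1 + 1) = I.
Demand: q_1*(p_1,p_2,I) = 0.5·I/p_1 and q_2* = 0.5·I/p_2.
Set q_1* = 4.5 in the demand function and solve for p_1: p_1 = 4.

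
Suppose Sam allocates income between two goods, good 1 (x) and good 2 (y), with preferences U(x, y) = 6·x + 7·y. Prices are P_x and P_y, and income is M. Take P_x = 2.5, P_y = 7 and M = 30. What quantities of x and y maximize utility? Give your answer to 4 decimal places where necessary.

x* = 12, y* = 0

Linear utility — the consumer picks whichever good has higher MU/price: 6/2.5 = 2.4 vs 7/7 = 1.
x gives more utility per dollar, so spend all income on x: x* = M/P_x, y* = 0.
Numerically: x* = 12, y* = 0.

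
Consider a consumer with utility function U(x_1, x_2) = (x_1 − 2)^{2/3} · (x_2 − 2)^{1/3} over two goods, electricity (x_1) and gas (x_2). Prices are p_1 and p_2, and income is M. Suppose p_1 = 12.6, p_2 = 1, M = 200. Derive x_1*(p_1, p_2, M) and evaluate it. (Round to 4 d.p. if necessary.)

x_1* = 11.1429

This is Cobb-Douglas in (x_1−2, x_2−2): tangency gives 2/3·p_2·(x_2−2) = 1/3·p_1·(x_1−2).
Substituting into the budget: x_1* = 2 + 2/3·(M − 2·p_1 − 2·p_2)/p_1, and x_2* = 2 + 1/3·(…)/p_2.
Discretionary income = 200 − 2·12.6 − 2·1 = 172.8; x_1* = 2 + 2/3·172.8/12.6 = 11.1429.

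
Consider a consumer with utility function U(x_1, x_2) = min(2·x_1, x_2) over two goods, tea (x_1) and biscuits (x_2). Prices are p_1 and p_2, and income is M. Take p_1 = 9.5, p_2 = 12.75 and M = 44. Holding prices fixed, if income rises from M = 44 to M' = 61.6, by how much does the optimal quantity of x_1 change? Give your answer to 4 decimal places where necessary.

Δx_1* = 0.5029

Here 9.5 + 2·12.75 = 35, giving x_1* = 1.2571.
At M' = 61.6: x_1* = 1.76. Change: 1.76 − 1.2571 = 0.5029.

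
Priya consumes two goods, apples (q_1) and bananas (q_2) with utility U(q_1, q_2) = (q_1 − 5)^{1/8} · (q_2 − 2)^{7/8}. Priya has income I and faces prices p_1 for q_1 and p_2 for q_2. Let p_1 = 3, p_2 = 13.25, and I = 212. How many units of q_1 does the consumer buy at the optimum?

q_1* = 12.1042

MRS = (1/7)·(q_2−2)/(q_1−5). Tangency with p_1/p_2 gives q_2−2 = 7·(p_1/p_2)·(q_1−5).
After buying the subsistence bundle (5, 2), a share 0.125 of the remaining income goes to q_1: q_1* = 5 + 0.125·(I − 5p_1 − 2p_2)/p_1.
Discretionary income = 212 − 5·3 − 2·13.25 = 170.5; q_1* = 5 + 0.125·170.5/3 = 12.1042.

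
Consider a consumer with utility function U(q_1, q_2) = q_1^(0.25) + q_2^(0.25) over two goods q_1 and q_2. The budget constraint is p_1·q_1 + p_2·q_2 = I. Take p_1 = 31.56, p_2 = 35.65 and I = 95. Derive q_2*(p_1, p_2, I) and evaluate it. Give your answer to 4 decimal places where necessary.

q_2* = 1.3053

MRS = MU_q_1/MU_q_2 = (q_2/q_1)^(0.75). Set equal to p_1/p_2.
Solve for the ratio: q_2/q_1 = [p_1/p_2]^(4/3).
Substitute q_2 = (q_2/q_1)·q_1 into the budget: q_1* = I/(p_1 + p_2·(q_2/q_1)).
Numerically q_2/q_1 = 0.850035, so q_1* = 95/(31.56 + 35.65·0.850035) = 1.5356 and q_2* = 0.850035·1.5356 = 1.3053.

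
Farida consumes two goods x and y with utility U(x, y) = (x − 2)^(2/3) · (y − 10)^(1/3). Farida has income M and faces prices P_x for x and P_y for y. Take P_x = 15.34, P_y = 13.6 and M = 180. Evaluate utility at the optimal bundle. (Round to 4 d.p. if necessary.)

Discretionary income = 180 − 2·15.34 − 10·13.6 = 13.32; x* = 2 + 2/3·13.32/15.34 = 2.5789; y* = 10 + 1/3·13.32/13.6 = 10.3265.
Utility at the optimum: U(2.5789, 10.3265) = 0.4783.

V = 0.4783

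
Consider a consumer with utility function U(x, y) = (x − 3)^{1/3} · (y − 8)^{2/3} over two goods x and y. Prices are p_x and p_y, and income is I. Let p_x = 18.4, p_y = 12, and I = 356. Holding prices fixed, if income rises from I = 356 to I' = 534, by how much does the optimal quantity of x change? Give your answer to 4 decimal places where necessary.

This is Cobb-Douglas in (x−3, y−8): tangency gives 1/3·p_y·(y−8) = 2/3·p_x·(x−3).
Substituting into the budget: x* = 3 + 1/3·(I − 3·p_x − 8·p_y)/p_x, and y* = 8 + 2/3·(…)/p_y.
Discretionary income = 356 − 3·18.4 − 8·12 = 204.8; x* = 3 + 1/3·204.8/18.4 = 6.7101.
At I' = 534: x* = 9.9348. Change: 9.9348 − 6.7101 = 3.2246.

Δx* = 3.2246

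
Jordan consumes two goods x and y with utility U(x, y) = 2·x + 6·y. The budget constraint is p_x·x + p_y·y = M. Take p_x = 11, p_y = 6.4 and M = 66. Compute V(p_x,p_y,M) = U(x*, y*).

Linear utility — the consumer picks whichever good has higher MU/price: 2/11 = 0.1818 vs 6/6.4 = 0.9375.
y gives more utility per dollar, so spend all income on y: y* = M/p_y, x* = 0.
Numerically: x* = 0, y* = 10.3125.
Utility at the optimum: U(0, 10.3125) = 61.875.

V = 61.875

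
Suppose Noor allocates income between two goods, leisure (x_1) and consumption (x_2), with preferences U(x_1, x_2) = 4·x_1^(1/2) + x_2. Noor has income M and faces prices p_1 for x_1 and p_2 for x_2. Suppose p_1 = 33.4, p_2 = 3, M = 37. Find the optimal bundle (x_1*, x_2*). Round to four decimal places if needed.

x_1* = 0.0323, x_2* = 11.9741

Plugging in: x_1* = (2·3/33.4)² = 0.0323, x_2* = 11.9741.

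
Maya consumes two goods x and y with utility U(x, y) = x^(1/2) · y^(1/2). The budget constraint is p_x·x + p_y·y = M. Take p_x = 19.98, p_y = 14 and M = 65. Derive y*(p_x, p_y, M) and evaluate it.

y* = 2.3214

Demand: x*(p_x,p_y,M) = 0.5·M/p_x and y* = 0.5·M/p_y.
At p_x=19.98, p_y=14, M=65: y* = 0.5·65/14 = 2.3214.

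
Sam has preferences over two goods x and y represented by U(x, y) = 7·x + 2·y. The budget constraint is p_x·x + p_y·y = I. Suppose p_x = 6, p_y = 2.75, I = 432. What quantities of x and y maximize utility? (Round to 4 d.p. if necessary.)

x* = 72, y* = 0

Perfect substitutes: compare marginal utility per dollar. 7/p_x vs 2/p_y → 1.1667 vs 0.7273.
x gives more utility per dollar, so spend all income on x: x* = I/p_x, y* = 0.
Numerically: x* = 72, y* = 0.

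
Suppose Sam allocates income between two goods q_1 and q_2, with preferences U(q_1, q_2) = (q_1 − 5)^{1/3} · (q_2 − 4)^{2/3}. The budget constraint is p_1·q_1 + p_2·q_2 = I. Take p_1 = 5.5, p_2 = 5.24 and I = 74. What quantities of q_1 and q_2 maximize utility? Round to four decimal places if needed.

This is Cobb-Douglas in (q_1−5, q_2−4): tangency gives 1/3·p_2·(q_2−4) = 2/3·p_1·(q_1−5).
After buying the subsistence bundle (5, 4), a share 1/3 of the remaining income goes to q_1: q_1* = 5 + 1/3·(I − 5p_1 − 4p_2)/p_1.
Discretionary income = 74 − 5·5.5 − 4·5.24 = 25.54; q_1* = 5 + 1/3·25.54/5.5 = 6.5479; q_2* = 4 + 2/3·25.54/5.24 = 7.2494.

q_1* = 6.5479, q_2* = 7.2494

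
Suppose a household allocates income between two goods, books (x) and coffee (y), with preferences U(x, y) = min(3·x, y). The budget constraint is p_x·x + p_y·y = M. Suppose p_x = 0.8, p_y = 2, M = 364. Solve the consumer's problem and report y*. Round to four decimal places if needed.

Leontief preferences: the optimum is at the kink where x/1 = y/3, i.e. y = 3·x.
Budget: p_x·x + p_y·3·x = M, so (p_x + 3·p_y)·x = M.
Demand: x*(p_x,p_y,M) = M/(p_x + 3·p_y), y* = 3·M/(p_x + 3·p_y).
Here 0.8 + 3·2 = 6.8, giving y* = 160.5882.

y* = 160.5882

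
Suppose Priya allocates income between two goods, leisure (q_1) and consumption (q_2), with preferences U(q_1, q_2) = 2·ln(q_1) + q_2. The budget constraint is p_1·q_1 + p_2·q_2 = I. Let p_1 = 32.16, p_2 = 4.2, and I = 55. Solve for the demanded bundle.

MU_q_1 = 2/q_1, MU_q_2 = 1. Tangency: 2/q_1 = p_1/p_2.
So q_1*(p_1,p_2) = 2·p_2/p_1, independent of income; and q_2* = (I − 2·p_2)/p_2.
At the given prices: q_1* = 2·4.2/32.16 = 0.2612, and q_2* = 11.0952.

q_1* = 0.2612, q_2* = 11.0952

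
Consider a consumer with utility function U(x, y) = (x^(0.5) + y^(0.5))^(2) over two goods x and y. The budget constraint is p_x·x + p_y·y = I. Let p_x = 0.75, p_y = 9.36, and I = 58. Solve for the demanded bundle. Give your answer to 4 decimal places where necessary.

x* = 71.5964, y* = 0.4597

MU_x ∝ x^(-0.5), MU_y ∝ y^(-0.5), so MRS = (y/x)^(0.5) = p_x/p_y.
Solve for the ratio: y/x = [p_x/p_y]^(2).
Substitute y = (y/x)·x into the budget: x* = I/(p_x + p_y·(y/x)).
Numerically y/x = 0.006421, so x* = 58/(0.75 + 9.36·0.006421) = 71.5964 and y* = 0.006421·71.5964 = 0.4597.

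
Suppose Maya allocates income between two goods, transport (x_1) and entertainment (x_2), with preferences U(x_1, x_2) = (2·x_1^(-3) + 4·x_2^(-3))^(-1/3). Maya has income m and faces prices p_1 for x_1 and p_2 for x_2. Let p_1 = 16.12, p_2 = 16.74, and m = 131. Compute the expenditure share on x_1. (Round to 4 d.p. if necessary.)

From the CES first-order condition, (1/2)·(x_2/x_1)^(4) = p_1/p_2.
Solve for the ratio: x_2/x_1 = [2·p_1/p_2]^(0.25).
With the ratio pinned down, the budget gives x_1* = m/(p_1 + p_2·(x_2/x_1)) and x_2* = (x_2/x_1)·x_1*.
Numerically x_2/x_1 = 1.17804, so x_1* = 131/(16.12 + 16.74·1.17804) = 3.6551 and x_2* = 1.17804·3.6551 = 4.3058.
Expenditure on x_1: 16.12·3.6551 = 58.9201; share = 0.4498.

share on x_1 = 0.4498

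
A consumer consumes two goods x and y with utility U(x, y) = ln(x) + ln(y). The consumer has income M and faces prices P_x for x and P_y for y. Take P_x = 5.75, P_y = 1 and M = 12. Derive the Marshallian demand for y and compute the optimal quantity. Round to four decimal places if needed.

y* = 6

At P_x=5.75, P_y=1, M=12: y* = 0.5·12/1 = 6.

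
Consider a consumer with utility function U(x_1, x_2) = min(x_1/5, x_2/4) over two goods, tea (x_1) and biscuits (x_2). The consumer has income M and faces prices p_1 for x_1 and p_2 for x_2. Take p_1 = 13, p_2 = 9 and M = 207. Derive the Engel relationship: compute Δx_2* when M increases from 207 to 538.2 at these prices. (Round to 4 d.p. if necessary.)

Δx_2* = 13.1168

With perfect complements, no substitution: consume in ratio x_1:x_2 = 5:4.
Budget: p_1·x_1 + p_2·(4/5)·x_1 = M, so (5·p_1 + 4·p_2)·x_1 = 5·M.
Demand: x_1*(p_1,p_2,M) = 5·M/(5·p_1 + 4·p_2), x_2* = 4·M/(5·p_1 + 4·p_2).
Here 5·13 + 4·9 = 101, giving x_2* = 8.198.
At M' = 538.2: x_2* = 21.3149. Change: 21.3149 − 8.198 = 13.1168.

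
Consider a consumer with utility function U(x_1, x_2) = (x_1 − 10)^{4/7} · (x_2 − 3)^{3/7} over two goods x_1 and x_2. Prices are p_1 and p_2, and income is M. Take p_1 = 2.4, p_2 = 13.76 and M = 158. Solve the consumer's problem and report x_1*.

MRS = (4/3)·(x_2−3)/(x_1−10). Tangency with p_1/p_2 gives x_2−3 = (3/4)·(p_1/p_2)·(x_1−10).
After buying the subsistence bundle (10, 3), a share 4/7 of the remaining income goes to x_1: x_1* = 10 + 4/7·(M − 10p_1 − 3p_2)/p_1.
Discretionary income = 158 − 10·2.4 − 3·13.76 = 92.72; x_1* = 10 + 4/7·92.72/2.4 = 32.0762.

x_1* = 32.0762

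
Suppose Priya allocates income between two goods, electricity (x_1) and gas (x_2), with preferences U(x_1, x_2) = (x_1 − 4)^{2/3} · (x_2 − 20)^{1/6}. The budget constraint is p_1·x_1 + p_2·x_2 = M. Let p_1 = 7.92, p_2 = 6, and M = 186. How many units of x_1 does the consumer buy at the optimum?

Substituting into the budget: x_1* = 4 + 0.8·(M − 4·p_1 − 20·p_2)/p_1, and x_2* = 20 + 0.2·(…)/p_2.
Discretionary income = 186 − 4·7.92 − 20·6 = 34.32; x_1* = 4 + 0.8·34.32/7.92 = 7.4667.

x_1* = 7.4667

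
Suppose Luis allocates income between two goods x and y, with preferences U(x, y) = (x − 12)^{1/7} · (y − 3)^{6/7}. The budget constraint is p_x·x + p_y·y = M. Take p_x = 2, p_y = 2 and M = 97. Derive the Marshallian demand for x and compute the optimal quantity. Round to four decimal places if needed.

x* = 16.7857

This is Cobb-Douglas in (x−12, y−3): tangency gives 1/7·p_y·(y−3) = 6/7·p_x·(x−12).
After buying the subsistence bundle (12, 3), a share 1/7 of the remaining income goes to x: x* = 12 + 1/7·(M − 12p_x − 3p_y)/p_x.
Discretionary income = 97 − 12·2 − 3·2 = 67; x* = 12 + 1/7·67/2 = 16.7857.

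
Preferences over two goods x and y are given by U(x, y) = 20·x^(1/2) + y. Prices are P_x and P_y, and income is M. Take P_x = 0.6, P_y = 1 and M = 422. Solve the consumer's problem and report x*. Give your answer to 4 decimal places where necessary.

MU_x = 10/√x, MU_y = 1. Tangency: 10/√x = P_x/P_y.
Thus x* = (10·P_y/P_x)² — independent of M — with the rest of income spent on y.
Plugging in: x* = (10·1/0.6)² = 277.7778.

x* = 277.7778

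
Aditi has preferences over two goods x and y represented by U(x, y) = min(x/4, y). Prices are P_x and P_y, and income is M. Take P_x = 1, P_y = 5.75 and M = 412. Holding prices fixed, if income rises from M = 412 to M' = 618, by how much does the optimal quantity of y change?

Δy* = 21.1282

With perfect complements, no substitution: consume in ratio x:y = 4:1.
Budget: P_x·x + P_y·(1/4)·x = M, so (4·P_x + P_y)·x = 4·M.
Demand: x*(P_x,P_y,M) = 4·M/(4·P_x + P_y), y* = M/(4·P_x + P_y).
Here 4·1 + 5.75 = 9.75, giving y* = 42.2564.
At M' = 618: y* = 63.3846. Change: 63.3846 − 42.2564 = 21.1282.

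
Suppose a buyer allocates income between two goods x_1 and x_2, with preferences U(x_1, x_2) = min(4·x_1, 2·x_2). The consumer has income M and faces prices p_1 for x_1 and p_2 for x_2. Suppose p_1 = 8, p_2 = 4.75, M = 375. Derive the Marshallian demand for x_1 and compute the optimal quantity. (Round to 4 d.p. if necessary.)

With perfect complements, no substitution: consume in ratio x_1:x_2 = 2:4.
Budget: p_1·x_1 + p_2·2·x_1 = M, so (2·p_1 + 4·p_2)·x_1 = 2·M.
Demand: x_1*(p_1,p_2,M) = 2·M/(2·p_1 + 4·p_2), x_2* = 4·M/(2·p_1 + 4·p_2).
Here 2·8 + 4·4.75 = 35, giving x_1* = 21.4286.

x_1* = 21.4286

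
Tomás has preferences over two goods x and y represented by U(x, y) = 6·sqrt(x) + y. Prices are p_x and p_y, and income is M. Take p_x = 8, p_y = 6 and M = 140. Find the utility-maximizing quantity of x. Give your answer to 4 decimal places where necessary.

Plugging in: x* = (3·6/8)² = 5.0625.

x* = 5.0625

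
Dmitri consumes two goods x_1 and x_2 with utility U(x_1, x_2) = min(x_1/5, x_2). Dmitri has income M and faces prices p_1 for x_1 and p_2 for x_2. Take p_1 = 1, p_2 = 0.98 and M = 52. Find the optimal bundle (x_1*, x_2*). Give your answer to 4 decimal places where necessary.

With perfect complements, no substitution: consume in ratio x_1:x_2 = 5:1.
Budget: p_1·x_1 + p_2·(1/5)·x_1 = M, so (5·p_1 + p_2)·x_1 = 5·M.
Demand: x_1*(p_1,p_2,M) = 5·M/(5·p_1 + p_2), x_2* = M/(5·p_1 + p_2).
Here 5·1 + 0.98 = 5.98, giving x_1* = 43.4783 and x_2* = 8.6957.

x_1* = 43.4783, x_2* = 8.6957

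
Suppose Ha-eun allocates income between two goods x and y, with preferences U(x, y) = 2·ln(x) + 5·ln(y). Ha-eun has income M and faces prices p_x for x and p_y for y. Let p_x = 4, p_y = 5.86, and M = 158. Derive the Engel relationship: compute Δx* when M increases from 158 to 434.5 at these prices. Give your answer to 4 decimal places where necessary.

Δx* = 19.75

Demand: x*(p_x,p_y,M) = 2/7·M/p_x and y* = 5/7·M/p_y.
At p_x=4, p_y=5.86, M=158: x* = 2/7·158/4 = 11.2857.
At M' = 434.5: x* = 31.0357. Change: 31.0357 − 11.2857 = 19.75.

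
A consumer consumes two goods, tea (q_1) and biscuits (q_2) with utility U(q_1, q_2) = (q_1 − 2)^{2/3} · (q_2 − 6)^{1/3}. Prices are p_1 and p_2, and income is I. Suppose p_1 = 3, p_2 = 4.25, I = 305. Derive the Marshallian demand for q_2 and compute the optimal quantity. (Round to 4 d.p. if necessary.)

q_2* = 27.451

Substituting into the budget: q_1* = 2 + 2/3·(I − 2·p_1 − 6·p_2)/p_1, and q_2* = 6 + 1/3·(…)/p_2.
Discretionary income = 305 − 2·3 − 6·4.25 = 273.5; q_2* = 6 + 1/3·273.5/4.25 = 27.451.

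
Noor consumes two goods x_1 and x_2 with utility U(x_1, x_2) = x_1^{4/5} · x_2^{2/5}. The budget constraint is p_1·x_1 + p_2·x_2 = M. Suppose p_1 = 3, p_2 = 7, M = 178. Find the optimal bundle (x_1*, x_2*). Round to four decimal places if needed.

The MRS is 2·x_2/x_1. Set MRS = p_1/p_2.
Rearranging, p_2·x_2 = (1/2)·p_1·x_1. Substituting into the budget gives p_1·x_1·(1 + (1/2)) = M.
Demand: x_1*(p_1,p_2,M) = 2/3·M/p_1 and x_2* = 1/3·M/p_2.
At p_1=3, p_2=7, M=178: x_1* = 2/3·178/3 = 39.5556, x_2* = 8.4762.

x_1* = 39.5556, x_2* = 8.4762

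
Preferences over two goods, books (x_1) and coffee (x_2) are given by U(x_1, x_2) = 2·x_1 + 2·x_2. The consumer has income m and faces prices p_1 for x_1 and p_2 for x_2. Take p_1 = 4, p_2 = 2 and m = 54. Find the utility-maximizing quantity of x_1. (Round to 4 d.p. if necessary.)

x_2 gives more utility per dollar, so spend all income on x_2: x_2* = m/p_2, x_1* = 0.
Numerically: x_1* = 0, x_2* = 27.

x_1* = 0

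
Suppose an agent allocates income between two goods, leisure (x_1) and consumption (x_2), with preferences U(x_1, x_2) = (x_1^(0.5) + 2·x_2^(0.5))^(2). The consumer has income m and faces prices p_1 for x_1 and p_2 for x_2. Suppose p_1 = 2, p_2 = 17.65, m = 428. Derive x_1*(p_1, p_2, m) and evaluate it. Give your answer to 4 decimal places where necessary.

x_1* = 147.2554

Substitute x_2 = (x_2/x_1)·x_1 into the budget: x_1* = m/(p_1 + p_2·(x_2/x_1)).
Numerically x_2/x_1 = 0.051361, so x_1* = 428/(2 + 17.65·0.051361) = 147.2554.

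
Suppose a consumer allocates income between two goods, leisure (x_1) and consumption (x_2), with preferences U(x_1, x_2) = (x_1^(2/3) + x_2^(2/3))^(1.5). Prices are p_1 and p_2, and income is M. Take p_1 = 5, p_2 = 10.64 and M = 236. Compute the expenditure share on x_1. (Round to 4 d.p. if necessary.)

MU_x_1 ∝ x_1^(-1/3), MU_x_2 ∝ x_2^(-1/3), so MRS = (x_2/x_1)^(1/3) = p_1/p_2.
Hence x_2/x_1 = (p_1/p_2)^(1/(1/3)), i.e. raised to the 3 power.
With the ratio pinned down, the budget gives x_1* = M/(p_1 + p_2·(x_2/x_1)) and x_2* = (x_2/x_1)·x_1*.
Numerically x_2/x_1 = 0.103773, so x_1* = 236/(5 + 10.64·0.103773) = 38.6622 and x_2* = 0.103773·38.6622 = 4.0121.
Expenditure on x_1: 5·38.6622 = 193.3112; share = 0.8191.

share on x_1 = 0.8191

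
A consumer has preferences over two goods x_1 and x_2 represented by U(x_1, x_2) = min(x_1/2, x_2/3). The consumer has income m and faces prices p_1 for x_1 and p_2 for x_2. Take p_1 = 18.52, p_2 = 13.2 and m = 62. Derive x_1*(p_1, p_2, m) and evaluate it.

Leontief preferences: the optimum is at the kink where x_1/2 = x_2/3, i.e. x_2 = (3/2)·x_1.
Budget: p_1·x_1 + p_2·(3/2)·x_1 = m, so (2·p_1 + 3·p_2)·x_1 = 2·m.
Demand: x_1*(p_1,p_2,m) = 2·m/(2·p_1 + 3·p_2), x_2* = 3·m/(2·p_1 + 3·p_2).
Here 2·18.52 + 3·13.2 = 76.64, giving x_1* = 1.618.

x_1* = 1.618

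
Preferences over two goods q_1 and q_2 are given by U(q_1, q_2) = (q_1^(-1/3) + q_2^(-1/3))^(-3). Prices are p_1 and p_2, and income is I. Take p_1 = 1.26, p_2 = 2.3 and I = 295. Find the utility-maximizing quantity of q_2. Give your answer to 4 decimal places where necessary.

MU_q_1 ∝ q_1^(-4/3), MU_q_2 ∝ q_2^(-4/3), so MRS = (q_2/q_1)^(4/3) = p_1/p_2.
Hence q_2/q_1 = (p_1/p_2)^(1/(4/3)), i.e. raised to the 0.75 power.
Substitute q_2 = (q_2/q_1)·q_1 into the budget: q_1* = I/(p_1 + p_2·(q_2/q_1)).
Numerically q_2/q_1 = 0.636769, so q_1* = 295/(1.26 + 2.3·0.636769) = 108.274 and q_2* = 0.636769·108.274 = 68.9455.

q_2* = 68.9455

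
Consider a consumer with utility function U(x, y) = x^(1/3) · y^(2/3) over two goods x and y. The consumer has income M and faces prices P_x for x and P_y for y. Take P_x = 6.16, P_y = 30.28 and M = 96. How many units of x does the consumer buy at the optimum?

x* = 5.1948

The MRS is (1/2)·y/x. Set MRS = P_x/P_y.
Rearranging, P_y·y = 2·P_x·x. Substituting into the budget gives P_x·x·(1 + 2) = M.
Demand: x*(P_x,P_y,M) = 1/3·M/P_x and y* = 2/3·M/P_y.
At P_x=6.16, P_y=30.28, M=96: x* = 1/3·96/6.16 = 5.1948.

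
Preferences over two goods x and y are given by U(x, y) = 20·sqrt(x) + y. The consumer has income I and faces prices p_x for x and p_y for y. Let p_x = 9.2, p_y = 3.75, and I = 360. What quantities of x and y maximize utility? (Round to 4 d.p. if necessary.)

Set MRS = p_x/p_y: 10·x^(−1/2) = p_x/p_y.
Solve: √x = 10·p_y/p_x, so x*(p_x,p_y) = (10·p_y/p_x)², and y* = (I − p_x·x*)/p_y.
Plugging in: x* = (10·3.75/9.2)² = 16.6145, y* = 55.2391.

x* = 16.6145, y* = 55.2391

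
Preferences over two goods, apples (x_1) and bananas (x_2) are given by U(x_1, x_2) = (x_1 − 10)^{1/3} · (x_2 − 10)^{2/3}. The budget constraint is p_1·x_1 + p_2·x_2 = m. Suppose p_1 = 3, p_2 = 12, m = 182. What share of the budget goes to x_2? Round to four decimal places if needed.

share on x_2 = 0.7766

Substituting into the budget: x_1* = 10 + 1/3·(m − 10·p_1 − 10·p_2)/p_1, and x_2* = 10 + 2/3·(…)/p_2.
Discretionary income = 182 − 10·3 − 10·12 = 32; x_1* = 10 + 1/3·32/3 = 13.5556; x_2* = 10 + 2/3·32/12 = 11.7778.
Expenditure on x_2: 12·11.7778 = 141.3333; share = 0.7766.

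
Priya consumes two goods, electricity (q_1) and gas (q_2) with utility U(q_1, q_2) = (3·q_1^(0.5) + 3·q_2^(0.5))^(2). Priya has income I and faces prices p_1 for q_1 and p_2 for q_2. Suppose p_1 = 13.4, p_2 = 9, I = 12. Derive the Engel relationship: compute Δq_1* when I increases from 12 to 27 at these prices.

From the CES first-order condition, (q_2/q_1)^(0.5) = p_1/p_2.
Solve for the ratio: q_2/q_1 = [p_1/p_2]^(2).
With the ratio pinned down, the budget gives q_1* = I/(p_1 + p_2·(q_2/q_1)) and q_2* = (q_2/q_1)·q_1*.
Numerically q_2/q_1 = 2.21679, so q_1* = 12/(13.4 + 9·2.21679) = 0.3598.
At I' = 27: q_1* = 0.8096. Change: 0.8096 − 0.3598 = 0.4498.

Δq_1* = 0.4498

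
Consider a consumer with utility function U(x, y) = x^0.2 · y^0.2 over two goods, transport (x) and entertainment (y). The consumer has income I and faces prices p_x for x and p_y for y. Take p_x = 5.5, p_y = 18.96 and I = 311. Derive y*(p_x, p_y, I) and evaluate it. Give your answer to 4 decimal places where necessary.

MU_x/MU_y = (0.2·y)/(0.2·x); tangency sets this equal to p_x/p_y.
Rearranging, p_y·y = p_x·x. Substituting into the budget gives p_x·x·(1 + 1) = I.
Demand: x*(p_x,p_y,I) = 0.5·I/p_x and y* = 0.5·I/p_y.
At p_x=5.5, p_y=18.96, I=311: y* = 0.5·311/18.96 = 8.2015.

y* = 8.2015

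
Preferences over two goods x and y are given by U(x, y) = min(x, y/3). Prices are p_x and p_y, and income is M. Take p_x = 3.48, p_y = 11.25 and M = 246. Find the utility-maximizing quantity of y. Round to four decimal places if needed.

y* = 19.8227

With perfect complements, no substitution: consume in ratio x:y = 1:3.
Budget: p_x·x + p_y·3·x = M, so (p_x + 3·p_y)·x = M.
Demand: x*(p_x,p_y,M) = M/(p_x + 3·p_y), y* = 3·M/(p_x + 3·p_y).
Here 3.48 + 3·11.25 = 37.23, giving y* = 19.8227.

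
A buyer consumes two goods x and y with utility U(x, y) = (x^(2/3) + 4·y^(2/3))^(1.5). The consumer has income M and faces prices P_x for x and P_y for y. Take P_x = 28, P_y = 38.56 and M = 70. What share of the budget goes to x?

share on x = 0.0288

From the CES first-order condition, (1/4)·(y/x)^(1/3) = P_x/P_y.
Hence y/x = (4·P_x/P_y)^(1/(1/3)), i.e. raised to the 3 power.
Substitute y = (y/x)·x into the budget: x* = M/(P_x + P_y·(y/x)).
Numerically y/x = 24.504339, so x* = 70/(28 + 38.56·24.504339) = 0.072 and y* = 24.504339·0.072 = 1.7631.
Expenditure on x: 28·0.072 = 2.0146; share = 0.0288.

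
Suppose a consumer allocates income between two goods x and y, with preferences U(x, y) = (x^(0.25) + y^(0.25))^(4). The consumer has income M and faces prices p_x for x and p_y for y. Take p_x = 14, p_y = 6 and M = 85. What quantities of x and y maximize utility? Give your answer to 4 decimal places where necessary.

x* = 2.6098, y* = 8.077

MRS = MU_x/MU_y = (y/x)^(0.75). Set equal to p_x/p_y.
Hence y/x = (p_x/p_y)^(1/(0.75)), i.e. raised to the 4/3 power.
Substitute y = (y/x)·x into the budget: x* = M/(p_x + p_y·(y/x)).
Numerically y/x = 3.094822, so x* = 85/(14 + 6·3.094822) = 2.6098 and y* = 3.094822·2.6098 = 8.077.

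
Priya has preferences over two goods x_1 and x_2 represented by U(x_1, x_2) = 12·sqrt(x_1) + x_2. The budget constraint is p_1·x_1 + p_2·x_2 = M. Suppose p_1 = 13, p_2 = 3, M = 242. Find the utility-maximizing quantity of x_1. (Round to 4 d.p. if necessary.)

x_1* = 1.9172

Utility is quasi-linear in x_2; the FOC for x_1 is 6/√x_1 = p_1/p_2.
Thus x_1* = (6·p_2/p_1)² — independent of M — with the rest of income spent on x_2.
Plugging in: x_1* = (6·3/13)² = 1.9172.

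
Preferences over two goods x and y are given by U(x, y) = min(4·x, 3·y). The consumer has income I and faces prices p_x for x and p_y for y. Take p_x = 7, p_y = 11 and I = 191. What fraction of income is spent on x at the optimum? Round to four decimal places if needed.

share on x = 0.3231

Leontief preferences: the optimum is at the kink where x/3 = y/4, i.e. y = (4/3)·x.
Budget: p_x·x + p_y·(4/3)·x = I, so (3·p_x + 4·p_y)·x = 3·I.
Demand: x*(p_x,p_y,I) = 3·I/(3·p_x + 4·p_y), y* = 4·I/(3·p_x + 4·p_y).
Here 3·7 + 4·11 = 65, giving x* = 8.8154 and y* = 11.7538.
Expenditure on x: 7·8.8154 = 61.7077; share = 0.3231.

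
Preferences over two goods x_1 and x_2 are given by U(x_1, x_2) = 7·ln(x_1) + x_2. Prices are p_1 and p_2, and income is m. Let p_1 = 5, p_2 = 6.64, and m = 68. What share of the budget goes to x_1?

So x_1*(p_1,p_2) = 7·p_2/p_1, independent of income; and x_2* = (m − 7·p_2)/p_2.
At the given prices: x_1* = 7·6.64/5 = 9.296, and x_2* = 3.241.
Expenditure on x_1: 5·9.296 = 46.48; share = 0.6835.

share on x_1 = 0.6835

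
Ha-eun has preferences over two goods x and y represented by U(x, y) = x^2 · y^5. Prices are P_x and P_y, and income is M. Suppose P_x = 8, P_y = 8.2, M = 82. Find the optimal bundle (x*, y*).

x* = 2.9286, y* = 7.1429

The MRS is (2/5)·y/x. Set MRS = P_x/P_y.
Rearranging, P_y·y = (5/2)·P_x·x. Substituting into the budget gives P_x·x·(1 + (5/2)) = M.
Demand: x*(P_x,P_y,M) = 2/7·M/P_x and y* = 5/7·M/P_y.
At P_x=8, P_y=8.2, M=82: x* = 2/7·82/8 = 2.9286, y* = 7.1429.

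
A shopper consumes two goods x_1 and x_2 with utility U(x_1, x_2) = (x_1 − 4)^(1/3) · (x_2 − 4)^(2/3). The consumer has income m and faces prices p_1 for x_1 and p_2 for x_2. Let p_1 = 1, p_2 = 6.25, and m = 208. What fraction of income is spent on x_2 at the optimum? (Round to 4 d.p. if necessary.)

Substituting into the budget: x_1* = 4 + 1/3·(m − 4·p_1 − 4·p_2)/p_1, and x_2* = 4 + 2/3·(…)/p_2.
Discretionary income = 208 − 4·1 − 4·6.25 = 179; x_1* = 4 + 1/3·179/1 = 63.6667; x_2* = 4 + 2/3·179/6.25 = 23.0933.
Expenditure on x_2: 6.25·23.0933 = 144.3333; share = 0.6939.

share on x_2 = 0.6939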